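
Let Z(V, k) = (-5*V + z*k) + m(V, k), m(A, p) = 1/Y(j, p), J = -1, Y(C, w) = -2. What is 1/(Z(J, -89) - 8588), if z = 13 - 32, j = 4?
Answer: -2/13785 ≈ -0.00014509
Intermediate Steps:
m(A, p) = -1/2 (m(A, p) = 1/(-2) = -1/2)
z = -19
Z(V, k) = -1/2 - 19*k - 5*V (Z(V, k) = (-5*V - 19*k) - 1/2 = (-19*k - 5*V) - 1/2 = -1/2 - 19*k - 5*V)
1/(Z(J, -89) - 8588) = 1/((-1/2 - 19*(-89) - 5*(-1)) - 8588) = 1/((-1/2 + 1691 + 5) - 8588) = 1/(3391/2 - 8588) = 1/(-13785/2) = -2/13785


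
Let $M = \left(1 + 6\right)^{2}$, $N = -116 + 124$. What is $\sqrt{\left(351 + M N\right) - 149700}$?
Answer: $i \sqrt{148957} \approx 385.95 i$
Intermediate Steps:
$N = 8$
$M = 49$ ($M = 7^{2} = 49$)
$\sqrt{\left(351 + M N\right) - 149700} = \sqrt{\left(351 + 49 \cdot 8\right) - 149700} = \sqrt{\left(351 + 392\right) - 149700} = \sqrt{743 - 149700} = \sqrt{-148957} = i \sqrt{148957}$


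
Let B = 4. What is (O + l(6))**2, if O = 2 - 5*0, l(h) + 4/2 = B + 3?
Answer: 49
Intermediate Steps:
l(h) = 5 (l(h) = -2 + (4 + 3) = -2 + 7 = 5)
O = 2 (O = 2 + 0 = 2)
(O + l(6))**2 = (2 + 5)**2 = 7**2 = 49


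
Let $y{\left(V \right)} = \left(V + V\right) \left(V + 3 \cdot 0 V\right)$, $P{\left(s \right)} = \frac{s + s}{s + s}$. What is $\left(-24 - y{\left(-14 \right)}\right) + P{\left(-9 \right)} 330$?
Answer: $-86$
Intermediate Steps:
$P{\left(s \right)} = 1$ ($P{\left(s \right)} = \frac{2 s}{2 s} = 2 s \frac{1}{2 s} = 1$)
$y{\left(V \right)} = 2 V^{2}$ ($y{\left(V \right)} = 2 V \left(V + 0 V\right) = 2 V \left(V + 0\right) = 2 V V = 2 V^{2}$)
$\left(-24 - y{\left(-14 \right)}\right) + P{\left(-9 \right)} 330 = \left(-24 - 2 \left(-14\right)^{2}\right) + 1 \cdot 330 = \left(-24 - 2 \cdot 196\right) + 330 = \left(-24 - 392\right) + 330 = -416 + 330 = -86$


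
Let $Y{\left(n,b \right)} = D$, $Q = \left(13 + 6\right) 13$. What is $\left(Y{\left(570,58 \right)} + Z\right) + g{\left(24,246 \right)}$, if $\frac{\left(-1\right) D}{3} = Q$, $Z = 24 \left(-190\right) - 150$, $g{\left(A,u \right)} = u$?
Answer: $-5205$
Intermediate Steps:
$Z = -4710$ ($Z = -4560 - 150 = -4710$)
$Q = 247$ ($Q = 19 \cdot 13 = 247$)
$D = -741$ ($D = \left(-3\right) 247 = -741$)
$Y{\left(n,b \right)} = -741$
$\left(Y{\left(570,58 \right)} + Z\right) + g{\left(24,246 \right)} = \left(-741 - 4710\right) + 246 = -5451 + 246 = -5205$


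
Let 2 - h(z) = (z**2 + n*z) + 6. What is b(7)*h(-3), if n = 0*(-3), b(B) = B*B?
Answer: -637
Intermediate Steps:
b(B) = B**2
n = 0
h(z) = -4 - z**2 (h(z) = 2 - ((z**2 + 0*z) + 6) = 2 - ((z**2 + 0) + 6) = 2 - (z**2 + 6) = 2 - (6 + z**2) = 2 + (-6 - z**2) = -4 - z**2)
b(7)*h(-3) = 7**2*(-4 - 1*(-3)**2) = 49*(-4 - 1*9) = 49*(-4 - 9) = 49*(-13) = -637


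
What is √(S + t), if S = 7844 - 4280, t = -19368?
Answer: 6*I*√439 ≈ 125.71*I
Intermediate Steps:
S = 3564
√(S + t) = √(3564 - 19368) = √(-15804) = 6*I*√439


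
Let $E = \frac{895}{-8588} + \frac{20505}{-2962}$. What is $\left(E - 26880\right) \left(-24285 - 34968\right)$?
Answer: $\frac{20262835547758065}{12718828} \approx 1.5931 \cdot 10^{9}$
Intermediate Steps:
$E = - \frac{89373965}{12718828}$ ($E = 895 \left(- \frac{1}{8588}\right) + 20505 \left(- \frac{1}{2962}\right) = - \frac{895}{8588} - \frac{20505}{2962} = - \frac{89373965}{12718828} \approx -7.0269$)
$\left(E - 26880\right) \left(-24285 - 34968\right) = \left(- \frac{89373965}{12718828} - 26880\right) \left(-24285 - 34968\right) = \left(- \frac{89373965}{12718828} - 26880\right) \left(-59253\right) = \left(- \frac{341971470605}{12718828}\right) \left(-59253\right) = \frac{20262835547758065}{12718828}$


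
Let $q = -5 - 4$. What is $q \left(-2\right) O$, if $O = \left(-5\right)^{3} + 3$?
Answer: $-2196$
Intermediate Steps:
$q = -9$
$O = -122$ ($O = -125 + 3 = -122$)
$q \left(-2\right) O = \left(-9\right) \left(-2\right) \left(-122\right) = 18 \left(-122\right) = -2196$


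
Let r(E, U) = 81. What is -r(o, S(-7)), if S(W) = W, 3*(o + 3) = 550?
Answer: -81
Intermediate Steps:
o = 541/3 (o = -3 + (1/3)*550 = -3 + 550/3 = 541/3 ≈ 180.33)
-r(o, S(-7)) = -1*81 = -81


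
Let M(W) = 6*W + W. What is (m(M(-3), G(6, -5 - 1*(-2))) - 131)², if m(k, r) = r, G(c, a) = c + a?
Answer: 16384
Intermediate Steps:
G(c, a) = a + c
M(W) = 7*W
(m(M(-3), G(6, -5 - 1*(-2))) - 131)² = (((-5 - 1*(-2)) + 6) - 131)² = (((-5 + 2) + 6) - 131)² = ((-3 + 6) - 131)² = (3 - 131)² = (-128)² = 16384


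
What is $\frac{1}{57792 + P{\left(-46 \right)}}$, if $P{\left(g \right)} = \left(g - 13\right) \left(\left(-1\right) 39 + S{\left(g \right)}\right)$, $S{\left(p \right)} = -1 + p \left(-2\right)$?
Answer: $\frac{1}{54724} \approx 1.8274 \cdot 10^{-5}$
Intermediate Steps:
$S{\left(p \right)} = -1 - 2 p$
$P{\left(g \right)} = \left(-40 - 2 g\right) \left(-13 + g\right)$ ($P{\left(g \right)} = \left(g - 13\right) \left(\left(-1\right) 39 - \left(1 + 2 g\right)\right) = \left(-13 + g\right) \left(-39 - \left(1 + 2 g\right)\right) = \left(-13 + g\right) \left(-40 - 2 g\right) = \left(-40 - 2 g\right) \left(-13 + g\right)$)
$\frac{1}{57792 + P{\left(-46 \right)}} = \frac{1}{57792 - \left(-1164 + 4232\right)} = \frac{1}{57792 + \left(520 + 644 - 4232\right)} = \frac{1}{57792 - 3068} = \frac{1}{54724}$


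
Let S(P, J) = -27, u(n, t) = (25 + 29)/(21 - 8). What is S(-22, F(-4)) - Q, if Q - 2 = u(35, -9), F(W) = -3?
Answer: -431/13 ≈ -33.154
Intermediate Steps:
u(n, t) = 54/13
Q = 80/13 (Q = 2 + 54/13 = 80/13 ≈ 6.1538)
S(-22, F(-4)) - Q = -27 - 1*80/13 = -27 - 80/13 = -431/13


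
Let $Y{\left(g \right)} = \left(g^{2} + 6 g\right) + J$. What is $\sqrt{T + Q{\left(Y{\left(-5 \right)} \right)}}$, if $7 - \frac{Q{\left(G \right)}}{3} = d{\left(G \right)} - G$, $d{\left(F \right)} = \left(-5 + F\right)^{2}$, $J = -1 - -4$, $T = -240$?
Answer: $2 i \sqrt{93} \approx 19.287 i$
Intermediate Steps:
$J = 3$ ($J = -1 + 4 = 3$)
$Y{\left(g \right)} = 3 + g^{2} + 6 g$ ($Y{\left(g \right)} = \left(g^{2} + 6 g\right) + 3 = 3 + g^{2} + 6 g$)
$Q{\left(G \right)} = 21 - 3 \left(-5 + G\right)^{2} + 3 G$ ($Q{\left(G \right)} = 21 - 3 \left(\left(-5 + G\right)^{2} - G\right) = 21 + \left(- 3 \left(-5 + G\right)^{2} + 3 G\right) = 21 - 3 \left(-5 + G\right)^{2} + 3 G$)
$\sqrt{T + Q{\left(Y{\left(-5 \right)} \right)}} = \sqrt{-240 + \left(21 - 3 \left(-5 + \left(3 + \left(-5\right)^{2} + 6 \left(-5\right)\right)\right)^{2} + 3 \left(3 + \left(-5\right)^{2} + 6 \left(-5\right)\right)\right)} = \sqrt{-240 + \left(21 - 3 \left(-5 + \left(3 + 25 - 30\right)\right)^{2} + 3 \left(3 + 25 - 30\right)\right)} = \sqrt{-240 + \left(21 - 3 \left(-5 - 2\right)^{2} + 3 \left(-2\right)\right)} = \sqrt{-240 - \left(-15 + 147\right)} = \sqrt{-240 - 132} = \sqrt{-372} = 2 i \sqrt{93}$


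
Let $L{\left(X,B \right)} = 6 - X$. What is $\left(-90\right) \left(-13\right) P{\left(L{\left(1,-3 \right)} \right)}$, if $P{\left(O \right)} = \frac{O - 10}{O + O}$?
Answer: $-585$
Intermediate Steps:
$P{\left(O \right)} = \frac{-10 + O}{2 O}$
$\left(-90\right) \left(-13\right) P{\left(L{\left(1,-3 \right)} \right)} = \left(-90\right) \left(-13\right) \frac{-10 + \left(6 - 1\right)}{2 \left(6 - 1\right)} = 1170 \frac{-10 + \left(6 - 1\right)}{2 \left(6 - 1\right)} = 1170 \frac{-10 + 5}{2 \cdot 5} = 1170 \cdot \frac{1}{2} \cdot \frac{1}{5} \left(-5\right) = 1170 \left(- \frac{1}{2}\right) = -585$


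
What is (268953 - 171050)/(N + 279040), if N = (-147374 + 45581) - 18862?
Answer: 97903/158385 ≈ 0.61813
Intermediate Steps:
N = -120655 (N = -101793 - 18862 = -120655)
(268953 - 171050)/(N + 279040) = (268953 - 171050)/(-120655 + 279040) = 97903/158385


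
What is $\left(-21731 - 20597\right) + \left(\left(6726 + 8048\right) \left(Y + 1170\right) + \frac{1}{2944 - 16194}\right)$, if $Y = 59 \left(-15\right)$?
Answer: $\frac{55229471499}{13250} \approx 4.1683 \cdot 10^{6}$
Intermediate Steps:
$Y = -885$
$\left(-21731 - 20597\right) + \left(\left(6726 + 8048\right) \left(Y + 1170\right) + \frac{1}{2944 - 16194}\right) = \left(-21731 - 20597\right) + \left(\left(6726 + 8048\right) \left(-885 + 1170\right) + \frac{1}{2944 - 16194}\right) = -42328 + \left(14774 \cdot 285 + \frac{1}{-13250}\right) = -42328 + \left(4210590 - \frac{1}{13250}\right) = -42328 + \frac{55790317499}{13250} = \frac{55229471499}{13250}$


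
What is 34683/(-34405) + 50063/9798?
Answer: 1382593481/337100190 ≈ 4.1014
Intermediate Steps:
34683/(-34405) + 50063/9798 = 34683*(-1/34405) + 50063*(1/9798) = -34683/34405 + 50063/9798 = 1382593481/337100190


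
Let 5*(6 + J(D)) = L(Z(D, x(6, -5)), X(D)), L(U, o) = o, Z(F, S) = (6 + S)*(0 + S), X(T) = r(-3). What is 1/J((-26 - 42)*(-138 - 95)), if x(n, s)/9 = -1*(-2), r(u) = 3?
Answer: -5/27 ≈ -0.18519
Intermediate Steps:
x(n, s) = 18 (x(n, s) = 9*(-1*(-2)) = 9*2 = 18)
X(T) = 3
Z(F, S) = S*(6 + S) (Z(F, S) = (6 + S)*S = S*(6 + S))
J(D) = -27/5 (J(D) = -6 + (⅕)*3 = -6 + ⅗ = -27/5)
1/J((-26 - 42)*(-138 - 95)) = 1/(-27/5) = -5/27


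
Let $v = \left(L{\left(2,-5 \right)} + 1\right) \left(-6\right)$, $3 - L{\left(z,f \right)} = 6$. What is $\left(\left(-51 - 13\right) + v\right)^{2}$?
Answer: $2704$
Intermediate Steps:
$L{\left(z,f \right)} = -3$ ($L{\left(z,f \right)} = 3 - 6 = -3$)
$v = 12$ ($v = \left(-3 + 1\right) \left(-6\right) = \left(-2\right) \left(-6\right) = 12$)
$\left(\left(-51 - 13\right) + v\right)^{2} = \left(\left(-51 - 13\right) + 12\right)^{2} = \left(-64 + 12\right)^{2} = \left(-52\right)^{2} = 2704$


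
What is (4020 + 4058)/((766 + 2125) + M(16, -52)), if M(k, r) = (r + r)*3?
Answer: 8078/2579 ≈ 3.1322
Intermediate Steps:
M(k, r) = 6*r (M(k, r) = (2*r)*3 = 6*r)
(4020 + 4058)/((766 + 2125) + M(16, -52)) = (4020 + 4058)/((766 + 2125) + 6*(-52)) = 8078/(2891 - 312) = 8078/2579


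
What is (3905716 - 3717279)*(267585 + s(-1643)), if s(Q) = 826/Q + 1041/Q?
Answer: 82844496949856/1643 ≈ 5.0423e+10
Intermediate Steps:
s(Q) = 1867/Q
(3905716 - 3717279)*(267585 + s(-1643)) = (3905716 - 3717279)*(267585 + 1867/(-1643)) = 188437*(267585 + 1867*(-1/1643)) = 188437*(267585 - 1867/1643) = 188437*(439640288/1643) = 82844496949856/1643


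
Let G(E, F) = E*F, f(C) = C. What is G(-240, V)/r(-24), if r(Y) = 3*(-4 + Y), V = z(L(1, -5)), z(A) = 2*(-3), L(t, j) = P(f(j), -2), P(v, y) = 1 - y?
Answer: -120/7 ≈ -17.143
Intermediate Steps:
L(t, j) = 3 (L(t, j) = 1 - 1*(-2) = 1 + 2 = 3)
z(A) = -6
V = -6
r(Y) = -12 + 3*Y
G(-240, V)/r(-24) = (-240*(-6))/(-12 + 3*(-24)) = 1440/(-12 - 72) = 1440/(-84) = 1440*(-1/84) = -120/7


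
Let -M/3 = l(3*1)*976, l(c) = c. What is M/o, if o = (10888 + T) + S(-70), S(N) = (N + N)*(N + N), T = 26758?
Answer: -1464/9541 ≈ -0.15344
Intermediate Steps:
S(N) = 4*N**2 (S(N) = (2*N)*(2*N) = 4*N**2)
o = 57246 (o = (10888 + 26758) + 4*(-70)**2 = 37646 + 4*4900 = 37646 + 19600 = 57246)
M = -8784 (M = -3*3*1*976 = -9*976 = -3*2928 = -8784)
M/o = -8784/57246 = -8784*1/57246 = -1464/9541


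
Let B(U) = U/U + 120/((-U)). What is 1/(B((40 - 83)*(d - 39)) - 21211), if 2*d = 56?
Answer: -473/10032450 ≈ -4.7147e-5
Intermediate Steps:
d = 28 (d = (1/2)*56 = 28)
B(U) = 1 - 120/U (B(U) = 1 + 120*(-1/U) = 1 - 120/U)
1/(B((40 - 83)*(d - 39)) - 21211) = 1/((-120 + (40 - 83)*(28 - 39))/(((40 - 83)*(28 - 39))) - 21211) = 1/((-120 - 43*(-11))/((-43*(-11))) - 21211) = 1/((-120 + 473)/473 - 21211) = 1/((1/473)*353 - 21211) = 1/(353/473 - 21211) = 1/(-10032450/473) = -473/10032450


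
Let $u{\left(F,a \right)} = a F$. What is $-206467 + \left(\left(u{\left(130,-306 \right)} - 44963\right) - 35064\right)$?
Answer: $-326274$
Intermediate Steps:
$u{\left(F,a \right)} = F a$
$-206467 + \left(\left(u{\left(130,-306 \right)} - 44963\right) - 35064\right) = -206467 + \left(\left(130 \left(-306\right) - 44963\right) - 35064\right) = -206467 - 119807 = -326274$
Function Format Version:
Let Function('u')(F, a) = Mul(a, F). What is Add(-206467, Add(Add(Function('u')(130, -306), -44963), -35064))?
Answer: -326274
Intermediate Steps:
Function('u')(F, a) = Mul(F, a)
Add(-206467, Add(Add(Function('u')(130, -306), -44963), -35064)) = Add(-206467, Add(Add(Mul(130, -306), -44963), -35064)) = Add(-206467, Add(Add(-39780, -44963), -35064)) = Add(-206467, Add(-84743, -35064)) = Add(-206467, -119807) = -326274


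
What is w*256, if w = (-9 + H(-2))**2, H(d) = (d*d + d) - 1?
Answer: 16384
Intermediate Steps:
H(d) = -1 + d + d**2 (H(d) = (d**2 + d) - 1 = (d + d**2) - 1 = -1 + d + d**2)
w = 64 (w = (-9 + (-1 - 2 + (-2)**2))**2 = (-9 + (-1 - 2 + 4))**2 = (-9 + 1)**2 = (-8)**2 = 64)
w*256 = 64*256 = 16384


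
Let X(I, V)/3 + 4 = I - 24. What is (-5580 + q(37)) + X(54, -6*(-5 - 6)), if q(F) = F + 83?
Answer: -5382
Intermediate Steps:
q(F) = 83 + F
X(I, V) = -84 + 3*I (X(I, V) = -12 + 3*(I - 24) = -12 + 3*(-24 + I) = -12 + (-72 + 3*I) = -84 + 3*I)
(-5580 + q(37)) + X(54, -6*(-5 - 6)) = (-5580 + (83 + 37)) + (-84 + 3*54) = (-5580 + 120) + (-84 + 162) = -5460 + 78 = -5382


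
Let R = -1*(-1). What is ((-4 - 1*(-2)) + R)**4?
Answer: 1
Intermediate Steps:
R = 1
((-4 - 1*(-2)) + R)**4 = ((-4 - 1*(-2)) + 1)**4 = ((-4 + 2) + 1)**4 = (-2 + 1)**4 = (-1)**4 = 1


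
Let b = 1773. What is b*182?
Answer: 322686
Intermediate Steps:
b*182 = 1773*182 = 322686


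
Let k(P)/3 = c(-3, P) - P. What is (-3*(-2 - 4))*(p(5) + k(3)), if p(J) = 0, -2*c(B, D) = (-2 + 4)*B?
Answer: 0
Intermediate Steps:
c(B, D) = -B (c(B, D) = -(-2 + 4)*B/2 = -B)
k(P) = 9 - 3*P (k(P) = 3*(-1*(-3) - P) = 3*(3 - P) = 9 - 3*P)
(-3*(-2 - 4))*(p(5) + k(3)) = (-3*(-2 - 4))*(0 + (9 - 3*3)) = (-3*(-6))*(0 + (9 - 9)) = 18*(0 + 0) = 18*0 = 0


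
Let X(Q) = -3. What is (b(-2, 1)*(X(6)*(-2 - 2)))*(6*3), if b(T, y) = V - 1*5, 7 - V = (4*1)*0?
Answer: 432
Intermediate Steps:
V = 7 (V = 7 - 4*1*0 = 7 - 4*0 = 7 - 1*0 = 7 + 0 = 7)
b(T, y) = 2 (b(T, y) = 7 - 1*5 = 7 - 5 = 2)
(b(-2, 1)*(X(6)*(-2 - 2)))*(6*3) = (2*(-3*(-2 - 2)))*(6*3) = (2*(-3*(-4)))*18 = (2*12)*18 = 24*18 = 432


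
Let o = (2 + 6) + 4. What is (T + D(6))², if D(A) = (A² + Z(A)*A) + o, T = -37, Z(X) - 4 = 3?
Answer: 2809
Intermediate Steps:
Z(X) = 7 (Z(X) = 4 + 3 = 7)
o = 12 (o = 8 + 4 = 12)
D(A) = 12 + A² + 7*A (D(A) = (A² + 7*A) + 12 = 12 + A² + 7*A)
(T + D(6))² = (-37 + (12 + 6² + 7*6))² = (-37 + (12 + 36 + 42))² = (-37 + 90)² = 53² = 2809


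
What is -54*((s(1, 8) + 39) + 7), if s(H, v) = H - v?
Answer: -2106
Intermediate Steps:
-54*((s(1, 8) + 39) + 7) = -54*(((1 - 1*8) + 39) + 7) = -54*(((1 - 8) + 39) + 7) = -54*((-7 + 39) + 7) = -54*(32 + 7) = -54*39 = -2106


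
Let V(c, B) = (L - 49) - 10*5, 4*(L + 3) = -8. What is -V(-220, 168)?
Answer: 104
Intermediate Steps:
L = -5 (L = -3 + (¼)*(-8) = -3 - 2 = -5)
V(c, B) = -104 (V(c, B) = (-5 - 49) - 10*5 = -54 - 50 = -104)
-V(-220, 168) = -1*(-104) = 104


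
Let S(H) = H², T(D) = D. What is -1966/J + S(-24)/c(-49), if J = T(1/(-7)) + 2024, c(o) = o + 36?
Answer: -8339098/184171 ≈ -45.279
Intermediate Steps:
c(o) = 36 + o
J = 14167/7 (J = 1/(-7) + 2024 = -⅐ + 2024 = 14167/7 ≈ 2023.9)
-1966/J + S(-24)/c(-49) = -1966/14167/7 + (-24)²/(36 - 49) = -1966*7/14167 + 576/(-13) = -13762/14167 + 576*(-1/13) = -13762/14167 - 576/13 = -8339098/184171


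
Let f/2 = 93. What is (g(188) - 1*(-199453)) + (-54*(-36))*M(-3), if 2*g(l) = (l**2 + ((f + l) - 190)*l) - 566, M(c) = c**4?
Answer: 391602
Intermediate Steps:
f = 186 (f = 2*93 = 186)
g(l) = -283 + l**2/2 + l*(-4 + l)/2 (g(l) = ((l**2 + ((186 + l) - 190)*l) - 566)/2 = ((l**2 + (-4 + l)*l) - 566)/2 = ((l**2 + l*(-4 + l)) - 566)/2 = (-566 + l**2 + l*(-4 + l))/2 = -283 + l**2/2 + l*(-4 + l)/2)
(g(188) - 1*(-199453)) + (-54*(-36))*M(-3) = ((-283 + 188**2 - 2*188) - 1*(-199453)) - 54*(-36)*(-3)**4 = ((-283 + 35344 - 376) + 199453) + 1944*81 = (34685 + 199453) + 157464 = 234138 + 157464 = 391602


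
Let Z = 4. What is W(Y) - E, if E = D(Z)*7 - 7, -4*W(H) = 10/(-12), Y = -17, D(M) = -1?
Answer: 341/24 ≈ 14.208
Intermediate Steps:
W(H) = 5/24 (W(H) = -5/(2*(-12)) = -5*(-1)/(2*12) = -¼*(-⅚) = 5/24)
E = -14 (E = -1*7 - 7 = -7 - 7 = -14)
W(Y) - E = 5/24 - 1*(-14) = 5/24 + 14 = 341/24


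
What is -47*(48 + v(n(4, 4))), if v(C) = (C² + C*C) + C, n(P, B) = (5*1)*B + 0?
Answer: -40796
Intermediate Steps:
n(P, B) = 5*B (n(P, B) = 5*B + 0 = 5*B)
v(C) = C + 2*C² (v(C) = (C² + C²) + C = 2*C² + C = C + 2*C²)
-47*(48 + v(n(4, 4))) = -47*(48 + (5*4)*(1 + 2*(5*4))) = -47*(48 + 20*(1 + 2*20)) = -47*(48 + 20*(1 + 40)) = -47*(48 + 20*41) = -47*(48 + 820) = -47*868 = -40796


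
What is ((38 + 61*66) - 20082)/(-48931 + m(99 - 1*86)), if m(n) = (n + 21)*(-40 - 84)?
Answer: 16018/53147 ≈ 0.30139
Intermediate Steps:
m(n) = -2604 - 124*n (m(n) = (21 + n)*(-124) = -2604 - 124*n)
((38 + 61*66) - 20082)/(-48931 + m(99 - 1*86)) = ((38 + 61*66) - 20082)/(-48931 + (-2604 - 124*(99 - 1*86))) = ((38 + 4026) - 20082)/(-48931 + (-2604 - 124*(99 - 86))) = (4064 - 20082)/(-48931 + (-2604 - 124*13)) = -16018/(-48931 + (-2604 - 1612)) = -16018/(-48931 - 4216) = -16018/(-53147) = -16018*(-1/53147) = 16018/53147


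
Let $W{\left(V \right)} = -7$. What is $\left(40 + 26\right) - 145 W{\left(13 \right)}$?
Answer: $1081$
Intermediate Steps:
$\left(40 + 26\right) - 145 W{\left(13 \right)} = \left(40 + 26\right) - -1015 = 66 + 1015 = 1081$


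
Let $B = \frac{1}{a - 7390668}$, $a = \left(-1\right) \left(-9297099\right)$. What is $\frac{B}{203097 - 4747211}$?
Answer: $- \frac{1}{8663039797134} \approx -1.1543 \cdot 10^{-13}$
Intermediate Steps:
$a = 9297099$
$B = \frac{1}{1906431}$ ($B = \frac{1}{9297099 - 7390668} = \frac{1}{1906431} \approx 5.2454 \cdot 10^{-7}$)
$\frac{B}{203097 - 4747211} = \frac{1}{1906431 \left(203097 - 4747211\right)} = \frac{1}{1906431 \left(-4544114\right)} = \frac{1}{1906431} \left(- \frac{1}{4544114}\right) = - \frac{1}{8663039797134}$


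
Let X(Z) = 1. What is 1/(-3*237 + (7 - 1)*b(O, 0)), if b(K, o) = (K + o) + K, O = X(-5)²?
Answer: -1/699 ≈ -0.0014306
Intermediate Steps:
O = 1 (O = 1² = 1)
b(K, o) = o + 2*K
1/(-3*237 + (7 - 1)*b(O, 0)) = 1/(-3*237 + (7 - 1)*(0 + 2*1)) = 1/(-711 + 6*(0 + 2)) = 1/(-711 + 6*2) = 1/(-711 + 12) = 1/(-699) = -1/699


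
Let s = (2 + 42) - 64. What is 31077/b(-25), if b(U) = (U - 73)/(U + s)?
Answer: 1398465/98 ≈ 14270.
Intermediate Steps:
s = -20 (s = 44 - 64 = -20)
b(U) = (-73 + U)/(-20 + U) (b(U) = (U - 73)/(U - 20) = (-73 + U)/(-20 + U))
31077/b(-25) = 31077/(((-73 - 25)/(-20 - 25))) = 31077/((-98/(-45))) = 31077/((-1/45*(-98))) = 31077/(98/45) = 31077*(45/98) = 1398465/98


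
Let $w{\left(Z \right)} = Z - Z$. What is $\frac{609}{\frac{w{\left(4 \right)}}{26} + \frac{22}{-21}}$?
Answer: $- \frac{12789}{22} \approx -581.32$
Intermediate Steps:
$w{\left(Z \right)} = 0$
$\frac{609}{\frac{w{\left(4 \right)}}{26} + \frac{22}{-21}} = \frac{609}{\frac{0}{26} + \frac{22}{-21}} = \frac{609}{0 \cdot \frac{1}{26} + 22 \left(- \frac{1}{21}\right)} = \frac{609}{0 - \frac{22}{21}} = \frac{609}{- \frac{22}{21}} = 609 \left(- \frac{21}{22}\right) = - \frac{12789}{22}$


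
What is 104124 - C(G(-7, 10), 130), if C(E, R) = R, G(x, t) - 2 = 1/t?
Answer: 103994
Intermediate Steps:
G(x, t) = 2 + 1/t
104124 - C(G(-7, 10), 130) = 104124 - 1*130 = 104124 - 130 = 103994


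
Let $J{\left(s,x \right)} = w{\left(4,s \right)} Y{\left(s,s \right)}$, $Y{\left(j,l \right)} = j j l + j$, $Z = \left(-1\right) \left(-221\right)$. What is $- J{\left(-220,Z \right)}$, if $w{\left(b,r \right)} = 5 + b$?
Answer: $95833980$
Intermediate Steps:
$Z = 221$
$Y{\left(j,l \right)} = j + l j^{2}$ ($Y{\left(j,l \right)} = j^{2} l + j = l j^{2} + j = j + l j^{2}$)
$J{\left(s,x \right)} = 9 s \left(1 + s^{2}\right)$ ($J{\left(s,x \right)} = \left(5 + 4\right) s \left(1 + s s\right) = 9 s \left(1 + s^{2}\right)$)
$- J{\left(-220,Z \right)} = - 9 \left(-220\right) \left(1 + \left(-220\right)^{2}\right) = - 9 \left(-220\right) \left(1 + 48400\right) = - 9 \left(-220\right) 48401 = \left(-1\right) \left(-95833980\right) = 95833980$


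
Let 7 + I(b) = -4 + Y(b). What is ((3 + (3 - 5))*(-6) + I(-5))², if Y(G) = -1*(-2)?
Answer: 225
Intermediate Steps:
Y(G) = 2
I(b) = -9 (I(b) = -7 + (-4 + 2) = -7 - 2 = -9)
((3 + (3 - 5))*(-6) + I(-5))² = ((3 + (3 - 5))*(-6) - 9)² = ((3 - 2)*(-6) - 9)² = (1*(-6) - 9)² = (-6 - 9)² = (-15)² = 225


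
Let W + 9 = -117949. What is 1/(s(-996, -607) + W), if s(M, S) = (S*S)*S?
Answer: -1/223766501 ≈ -4.4689e-9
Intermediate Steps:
W = -117958 (W = -9 - 117949 = -117958)
s(M, S) = S³ (s(M, S) = S²*S = S³)
1/(s(-996, -607) + W) = 1/((-607)³ - 117958) = 1/(-223648543 - 117958) = 1/(-223766501) = -1/223766501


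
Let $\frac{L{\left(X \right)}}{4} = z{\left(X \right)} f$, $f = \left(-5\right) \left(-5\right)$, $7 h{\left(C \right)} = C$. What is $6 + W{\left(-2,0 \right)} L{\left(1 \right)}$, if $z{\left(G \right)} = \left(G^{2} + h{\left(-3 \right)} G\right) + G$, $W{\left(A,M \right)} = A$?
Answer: $- \frac{2158}{7} \approx -308.29$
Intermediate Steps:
$h{\left(C \right)} = \frac{C}{7}$
$f = 25$
$z{\left(G \right)} = G^{2} + \frac{4 G}{7}$ ($z{\left(G \right)} = \left(G^{2} + \frac{1}{7} \left(-3\right) G\right) + G = \left(G^{2} - \frac{3 G}{7}\right) + G = G^{2} + \frac{4 G}{7}$)
$L{\left(X \right)} = \frac{100 X \left(4 + 7 X\right)}{7}$ ($L{\left(X \right)} = 4 \frac{X \left(4 + 7 X\right)}{7} \cdot 25 = 4 \frac{25 X \left(4 + 7 X\right)}{7} = \frac{100 X \left(4 + 7 X\right)}{7}$)
$6 + W{\left(-2,0 \right)} L{\left(1 \right)} = 6 - 2 \cdot \frac{100}{7} \cdot 1 \left(4 + 7 \cdot 1\right) = 6 - 2 \cdot \frac{100}{7} \cdot 1 \left(4 + 7\right) = 6 - 2 \cdot \frac{100}{7} \cdot 1 \cdot 11 = 6 - \frac{2200}{7} = - \frac{2158}{7}$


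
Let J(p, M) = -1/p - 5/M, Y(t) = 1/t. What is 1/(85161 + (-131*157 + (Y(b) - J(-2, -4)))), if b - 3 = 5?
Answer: 8/516739 ≈ 1.5482e-5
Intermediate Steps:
b = 8 (b = 3 + 5 = 8)
Y(t) = 1/t
1/(85161 + (-131*157 + (Y(b) - J(-2, -4)))) = 1/(85161 + (-131*157 + (1/8 - (-1/(-2) - 5/(-4))))) = 1/(85161 + (-20567 + (1/8 - (-1*(-1/2) - 5*(-1/4))))) = 1/(85161 + (-20567 + (1/8 - (1/2 + 5/4)))) = 1/(85161 + (-20567 + (1/8 - 1*7/4))) = 1/(85161 + (-20567 + (1/8 - 7/4))) = 1/(85161 + (-20567 - 13/8)) = 1/(85161 - 164549/8) = 1/(516739/8) = 8/516739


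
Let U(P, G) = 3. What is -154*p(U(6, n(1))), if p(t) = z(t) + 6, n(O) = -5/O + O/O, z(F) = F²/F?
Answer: -1386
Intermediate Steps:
z(F) = F
n(O) = 1 - 5/O (n(O) = -5/O + 1 = 1 - 5/O)
p(t) = 6 + t (p(t) = t + 6 = 6 + t)
-154*p(U(6, n(1))) = -154*(6 + 3) = -154*9 = -1386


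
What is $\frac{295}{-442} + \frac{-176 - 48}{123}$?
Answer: $- \frac{135293}{54366} \approx -2.4886$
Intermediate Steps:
$\frac{295}{-442} + \frac{-176 - 48}{123} = 295 \left(- \frac{1}{442}\right) - \frac{224}{123} = - \frac{295}{442} - \frac{224}{123} = - \frac{135293}{54366}$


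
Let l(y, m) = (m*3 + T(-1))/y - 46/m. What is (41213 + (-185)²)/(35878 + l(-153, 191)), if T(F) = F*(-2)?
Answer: 2204524674/1048345931 ≈ 2.1029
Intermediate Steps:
T(F) = -2*F
l(y, m) = -46/m + (2 + 3*m)/y (l(y, m) = (m*3 - 2*(-1))/y - 46/m = (3*m + 2)/y - 46/m = (2 + 3*m)/y - 46/m = -46/m + (2 + 3*m)/y)
(41213 + (-185)²)/(35878 + l(-153, 191)) = (41213 + (-185)²)/(35878 + (-46/191 + 2/(-153) + 3*191/(-153))) = (41213 + 34225)/(35878 + (-46*1/191 + 2*(-1/153) + 3*191*(-1/153))) = 75438/(35878 + (-46/191 - 2/153 - 191/51)) = 75438/(35878 - 116863/29223) = 75438/(1048345931/29223) = 75438*(29223/1048345931) = 2204524674/1048345931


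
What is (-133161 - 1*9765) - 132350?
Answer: -275276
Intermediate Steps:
(-133161 - 1*9765) - 132350 = (-133161 - 9765) - 132350 = -142926 - 132350 = -275276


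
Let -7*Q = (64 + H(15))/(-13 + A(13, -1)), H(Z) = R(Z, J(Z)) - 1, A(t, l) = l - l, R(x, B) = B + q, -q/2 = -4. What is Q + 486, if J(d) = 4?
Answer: 44301/91 ≈ 486.82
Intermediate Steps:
q = 8 (q = -2*(-4) = 8)
R(x, B) = 8 + B (R(x, B) = B + 8 = 8 + B)
A(t, l) = 0
H(Z) = 11 (H(Z) = (8 + 4) - 1 = 12 - 1 = 11)
Q = 75/91 (Q = -(64 + 11)/(7*(-13 + 0)) = -75/(7*(-13)) = -75*(-1)/(7*13) = -⅐*(-75/13) = 75/91 ≈ 0.82418)
Q + 486 = 75/91 + 486 = 44301/91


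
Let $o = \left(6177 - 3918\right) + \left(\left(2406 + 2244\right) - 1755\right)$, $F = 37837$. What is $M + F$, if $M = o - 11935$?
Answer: $31056$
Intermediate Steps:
$o = 5154$ ($o = 2259 + \left(4650 - 1755\right) = 2259 + 2895 = 5154$)
$M = -6781$ ($M = 5154 - 11935 = -6781$)
$M + F = -6781 + 37837 = 31056$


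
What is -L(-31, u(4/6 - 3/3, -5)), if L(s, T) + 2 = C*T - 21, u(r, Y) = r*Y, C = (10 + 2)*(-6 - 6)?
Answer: 263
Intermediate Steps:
C = -144 (C = 12*(-12) = -144)
u(r, Y) = Y*r
L(s, T) = -23 - 144*T (L(s, T) = -2 + (-144*T - 21) = -2 + (-21 - 144*T) = -23 - 144*T)
-L(-31, u(4/6 - 3/3, -5)) = -(-23 - (-720)*(4/6 - 3/3)) = -(-23 - (-720)*(4*(1/6) - 3*1/3)) = -(-23 - (-720)*(2/3 - 1)) = -(-23 - (-720)*(-1)/3) = -(-23 - 144*5/3) = -(-23 - 240) = -1*(-263) = 263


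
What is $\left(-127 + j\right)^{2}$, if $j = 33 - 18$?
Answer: $12544$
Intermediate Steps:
$j = 15$
$\left(-127 + j\right)^{2} = \left(-127 + 15\right)^{2} = \left(-112\right)^{2} = 12544$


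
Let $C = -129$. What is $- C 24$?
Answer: $3096$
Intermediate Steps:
$- C 24 = - \left(-129\right) 24 = \left(-1\right) \left(-3096\right) = 3096$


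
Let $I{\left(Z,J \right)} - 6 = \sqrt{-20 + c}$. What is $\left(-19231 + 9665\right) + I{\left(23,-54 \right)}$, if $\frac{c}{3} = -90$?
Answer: $-9560 + i \sqrt{290} \approx -9560.0 + 17.029 i$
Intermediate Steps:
$c = -270$ ($c = 3 \left(-90\right) = -270$)
$I{\left(Z,J \right)} = 6 + i \sqrt{290}$ ($I{\left(Z,J \right)} = 6 + \sqrt{-20 - 270} = 6 + \sqrt{-290} = 6 + i \sqrt{290}$)
$\left(-19231 + 9665\right) + I{\left(23,-54 \right)} = \left(-19231 + 9665\right) + \left(6 + i \sqrt{290}\right) = -9566 + \left(6 + i \sqrt{290}\right) = -9560 + i \sqrt{290}$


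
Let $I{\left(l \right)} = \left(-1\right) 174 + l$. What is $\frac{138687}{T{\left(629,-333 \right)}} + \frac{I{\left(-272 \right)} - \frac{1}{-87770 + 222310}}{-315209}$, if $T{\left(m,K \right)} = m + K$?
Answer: $\frac{1470371602617439}{3138208195640} \approx 468.54$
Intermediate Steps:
$T{\left(m,K \right)} = K + m$
$I{\left(l \right)} = -174 + l$
$\frac{138687}{T{\left(629,-333 \right)}} + \frac{I{\left(-272 \right)} - \frac{1}{-87770 + 222310}}{-315209} = \frac{138687}{-333 + 629} + \frac{\left(-174 - 272\right) - \frac{1}{-87770 + 222310}}{-315209} = \frac{138687}{296} + \left(-446 - \frac{1}{134540}\right) \left(- \frac{1}{315209}\right) = \frac{138687}{296} - - \frac{60004841}{42408218860} = \frac{138687}{296} + \frac{60004841}{42408218860} = \frac{1470371602617439}{3138208195640}$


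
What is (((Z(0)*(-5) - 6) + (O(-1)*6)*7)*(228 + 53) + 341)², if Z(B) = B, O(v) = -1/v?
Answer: 109348849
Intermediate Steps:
(((Z(0)*(-5) - 6) + (O(-1)*6)*7)*(228 + 53) + 341)² = (((0*(-5) - 6) + (-1/(-1)*6)*7)*(228 + 53) + 341)² = (((0 - 6) + (-1*(-1)*6)*7)*281 + 341)² = ((-6 + (1*6)*7)*281 + 341)² = ((-6 + 6*7)*281 + 341)² = ((-6 + 42)*281 + 341)² = (36*281 + 341)² = (10116 + 341)² = 10457² = 109348849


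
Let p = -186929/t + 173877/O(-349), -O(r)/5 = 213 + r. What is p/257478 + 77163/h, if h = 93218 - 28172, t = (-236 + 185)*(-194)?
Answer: 655747221880027/552346203324240 ≈ 1.1872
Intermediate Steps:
O(r) = -1065 - 5*r (O(r) = -5*(213 + r) = -1065 - 5*r)
t = 9894 (t = -51*(-194) = 9894)
p = 46859627/197880 (p = -186929/9894 + 173877/(-1065 - 5*(-349)) = -186929*1/9894 + 173877/(-1065 + 1745) = -186929/9894 + 173877/680 = 46859627/197880 ≈ 236.81)
h = 65046
p/257478 + 77163/h = (46859627/197880)/257478 + 77163/65046 = (46859627/197880)*(1/257478) + 77163*(1/65046) = 46859627/50949746640 + 25721/21682 = 655747221880027/552346203324240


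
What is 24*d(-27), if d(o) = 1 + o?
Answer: -624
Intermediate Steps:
24*d(-27) = 24*(1 - 27) = 24*(-26) = -624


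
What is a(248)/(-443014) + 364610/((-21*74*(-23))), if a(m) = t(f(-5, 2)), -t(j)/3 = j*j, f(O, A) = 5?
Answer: 80765007595/7917103194 ≈ 10.201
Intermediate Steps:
t(j) = -3*j² (t(j) = -3*j*j = -3*j²)
a(m) = -75 (a(m) = -3*5² = -3*25 = -75)
a(248)/(-443014) + 364610/((-21*74*(-23))) = -75/(-443014) + 364610/((-21*74*(-23))) = -75*(-1/443014) + 364610/((-1554*(-23))) = 75/443014 + 364610/35742 = 75/443014 + 364610*(1/35742) = 75/443014 + 182305/17871 = 80765007595/7917103194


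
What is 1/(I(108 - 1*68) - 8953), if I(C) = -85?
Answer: -1/9038 ≈ -0.00011064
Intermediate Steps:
1/(I(108 - 1*68) - 8953) = 1/(-85 - 8953) = 1/(-9038) = -1/9038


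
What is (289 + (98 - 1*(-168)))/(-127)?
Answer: -555/127 ≈ -4.3701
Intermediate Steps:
(289 + (98 - 1*(-168)))/(-127) = -(289 + (98 + 168))/127 = -(289 + 266)/127 = -1/127*555 = -555/127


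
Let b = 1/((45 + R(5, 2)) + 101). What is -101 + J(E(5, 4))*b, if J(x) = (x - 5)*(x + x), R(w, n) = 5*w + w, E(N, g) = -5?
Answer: -4419/44 ≈ -100.43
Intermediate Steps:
R(w, n) = 6*w
J(x) = 2*x*(-5 + x) (J(x) = (-5 + x)*(2*x) = 2*x*(-5 + x))
b = 1/176 (b = 1/((45 + 6*5) + 101) = 1/((45 + 30) + 101) = 1/(75 + 101) = 1/176 ≈ 0.0056818)
-101 + J(E(5, 4))*b = -101 + (2*(-5)*(-5 - 5))*(1/176) = -101 + (2*(-5)*(-10))*(1/176) = -101 + 100*(1/176) = -101 + 25/44 = -4419/44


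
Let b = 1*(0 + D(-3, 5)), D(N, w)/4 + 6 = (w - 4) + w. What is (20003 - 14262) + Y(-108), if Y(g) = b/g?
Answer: 5741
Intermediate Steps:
D(N, w) = -40 + 8*w (D(N, w) = -24 + 4*((w - 4) + w) = -24 + 4*((-4 + w) + w) = -24 + 4*(-4 + 2*w) = -24 + (-16 + 8*w) = -40 + 8*w)
b = 0 (b = 1*(0 + (-40 + 8*5)) = 1*(0 + (-40 + 40)) = 1*(0 + 0) = 1*0 = 0)
Y(g) = 0 (Y(g) = 0/g = 0)
(20003 - 14262) + Y(-108) = (20003 - 14262) + 0 = 5741 + 0 = 5741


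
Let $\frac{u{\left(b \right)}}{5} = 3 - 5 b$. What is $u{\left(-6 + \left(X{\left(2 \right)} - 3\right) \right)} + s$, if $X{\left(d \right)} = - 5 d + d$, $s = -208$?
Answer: $232$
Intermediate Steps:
$X{\left(d \right)} = - 4 d$
$u{\left(b \right)} = 15 - 25 b$ ($u{\left(b \right)} = 5 \left(3 - 5 b\right) = 15 - 25 b$)
$u{\left(-6 + \left(X{\left(2 \right)} - 3\right) \right)} + s = \left(15 - 25 \left(-6 - 11\right)\right) - 208 = \left(15 - -425\right) - 208 = \left(15 + 425\right) - 208 = 440 - 208 = 232$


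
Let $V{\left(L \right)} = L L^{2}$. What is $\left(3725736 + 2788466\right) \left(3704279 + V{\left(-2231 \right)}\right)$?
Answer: $-72312776120766624$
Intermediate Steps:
$V{\left(L \right)} = L^{3}$
$\left(3725736 + 2788466\right) \left(3704279 + V{\left(-2231 \right)}\right) = \left(3725736 + 2788466\right) \left(3704279 + \left(-2231\right)^{3}\right) = 6514202 \left(3704279 - 11104492391\right) = 6514202 \left(-11100788112\right) = -72312776120766624$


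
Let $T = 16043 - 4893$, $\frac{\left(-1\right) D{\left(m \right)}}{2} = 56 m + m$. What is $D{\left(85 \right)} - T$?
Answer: $-20840$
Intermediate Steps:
$D{\left(m \right)} = - 114 m$ ($D{\left(m \right)} = - 2 \left(56 m + m\right) = - 2 \cdot 57 m = - 114 m$)
$T = 11150$ ($T = 16043 - 4893 = 11150$)
$D{\left(85 \right)} - T = \left(-114\right) 85 - 11150 = -9690 - 11150 = -20840$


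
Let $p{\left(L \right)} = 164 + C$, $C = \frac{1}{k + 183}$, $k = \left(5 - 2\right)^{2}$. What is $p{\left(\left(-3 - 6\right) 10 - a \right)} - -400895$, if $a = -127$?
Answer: $\frac{77003329}{192} \approx 4.0106 \cdot 10^{5}$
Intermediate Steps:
$k = 9$ ($k = 3^{2} = 9$)
$C = \frac{1}{192}$ ($C = \frac{1}{9 + 183} = \frac{1}{192} \approx 0.0052083$)
$p{\left(L \right)} = \frac{31489}{192}$ ($p{\left(L \right)} = 164 + \frac{1}{192} = \frac{31489}{192}$)
$p{\left(\left(-3 - 6\right) 10 - a \right)} - -400895 = \frac{31489}{192} - -400895 = \frac{31489}{192} + 400895 = \frac{77003329}{192}$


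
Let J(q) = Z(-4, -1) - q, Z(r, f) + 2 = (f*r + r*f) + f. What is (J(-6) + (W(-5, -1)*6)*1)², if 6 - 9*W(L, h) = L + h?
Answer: 361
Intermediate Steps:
W(L, h) = ⅔ - L/9 - h/9 (W(L, h) = ⅔ - (L + h)/9 = ⅔ + (-L/9 - h/9) = ⅔ - L/9 - h/9)
Z(r, f) = -2 + f + 2*f*r (Z(r, f) = -2 + ((f*r + r*f) + f) = -2 + ((f*r + f*r) + f) = -2 + (2*f*r + f) = -2 + (f + 2*f*r) = -2 + f + 2*f*r)
J(q) = 5 - q (J(q) = (-2 - 1 + 2*(-1)*(-4)) - q = (-2 - 1 + 8) - q = 5 - q)
(J(-6) + (W(-5, -1)*6)*1)² = ((5 - 1*(-6)) + ((⅔ - ⅑*(-5) - ⅑*(-1))*6)*1)² = ((5 + 6) + ((⅔ + 5/9 + ⅑)*6)*1)² = (11 + ((4/3)*6)*1)² = (11 + 8*1)² = (11 + 8)² = 19² = 361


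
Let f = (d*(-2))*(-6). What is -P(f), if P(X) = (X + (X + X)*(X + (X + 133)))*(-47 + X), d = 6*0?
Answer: 0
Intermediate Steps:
d = 0
f = 0 (f = (0*(-2))*(-6) = 0*(-6) = 0)
P(X) = (-47 + X)*(X + 2*X*(133 + 2*X)) (P(X) = (X + (2*X)*(X + (133 + X)))*(-47 + X) = (X + (2*X)*(133 + 2*X))*(-47 + X) = (X + 2*X*(133 + 2*X))*(-47 + X) = (-47 + X)*(X + 2*X*(133 + 2*X)))
-P(f) = -0*(-12549 + 4*0² + 79*0) = -0*(-12549 + 4*0 + 0) = -0*(-12549 + 0 + 0) = -0*(-12549) = -1*0 = 0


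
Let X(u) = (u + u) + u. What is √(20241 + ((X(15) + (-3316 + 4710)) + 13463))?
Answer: √35143 ≈ 187.46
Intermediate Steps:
X(u) = 3*u (X(u) = 2*u + u = 3*u)
√(20241 + ((X(15) + (-3316 + 4710)) + 13463)) = √(20241 + ((3*15 + (-3316 + 4710)) + 13463)) = √(20241 + ((45 + 1394) + 13463)) = √(20241 + (1439 + 13463)) = √(20241 + 14902) = √35143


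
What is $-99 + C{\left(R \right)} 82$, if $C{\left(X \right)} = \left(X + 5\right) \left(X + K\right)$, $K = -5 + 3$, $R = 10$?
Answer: $9741$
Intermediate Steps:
$K = -2$
$C{\left(X \right)} = \left(-2 + X\right) \left(5 + X\right)$ ($C{\left(X \right)} = \left(X + 5\right) \left(X - 2\right) = \left(5 + X\right) \left(-2 + X\right) = \left(-2 + X\right) \left(5 + X\right)$)
$-99 + C{\left(R \right)} 82 = -99 + \left(-10 + 10^{2} + 3 \cdot 10\right) 82 = -99 + \left(-10 + 100 + 30\right) 82 = -99 + 120 \cdot 82 = -99 + 9840 = 9741$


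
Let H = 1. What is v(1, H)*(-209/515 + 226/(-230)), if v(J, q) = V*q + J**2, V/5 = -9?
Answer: 723624/11845 ≈ 61.091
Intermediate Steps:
V = -45 (V = 5*(-9) = -45)
v(J, q) = J**2 - 45*q (v(J, q) = -45*q + J**2 = J**2 - 45*q)
v(1, H)*(-209/515 + 226/(-230)) = (1**2 - 45*1)*(-209/515 + 226/(-230)) = (1 - 45)*(-209*1/515 + 226*(-1/230)) = -44*(-209/515 - 113/115) = -44*(-16446/11845) = 723624/11845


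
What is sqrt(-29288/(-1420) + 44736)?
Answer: sqrt(5640453710)/355 ≈ 211.56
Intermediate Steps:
sqrt(-29288/(-1420) + 44736) = sqrt(-29288*(-1/1420) + 44736) = sqrt(7322/355 + 44736) = sqrt(15888602/355) = sqrt(5640453710)/355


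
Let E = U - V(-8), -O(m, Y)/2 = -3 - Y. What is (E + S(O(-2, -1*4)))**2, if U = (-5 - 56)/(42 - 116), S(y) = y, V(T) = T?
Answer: 255025/5476 ≈ 46.571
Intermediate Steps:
O(m, Y) = 6 + 2*Y (O(m, Y) = -2*(-3 - Y) = 6 + 2*Y)
U = 61/74 (U = -61/(-74) = -61*(-1/74) = 61/74 ≈ 0.82432)
E = 653/74 (E = 61/74 - 1*(-8) = 61/74 + 8 = 653/74 ≈ 8.8243)
(E + S(O(-2, -1*4)))**2 = (653/74 + (6 + 2*(-1*4)))**2 = (653/74 + (6 + 2*(-4)))**2 = (653/74 + (6 - 8))**2 = (653/74 - 2)**2 = (505/74)**2 = 255025/5476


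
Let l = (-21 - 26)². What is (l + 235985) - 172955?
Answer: 65239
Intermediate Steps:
l = 2209 (l = (-47)² = 2209)
(l + 235985) - 172955 = (2209 + 235985) - 172955 = 238194 - 172955 = 65239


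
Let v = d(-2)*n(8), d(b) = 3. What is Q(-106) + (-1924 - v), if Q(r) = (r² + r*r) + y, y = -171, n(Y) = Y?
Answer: 20353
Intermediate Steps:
v = 24 (v = 3*8 = 24)
Q(r) = -171 + 2*r² (Q(r) = (r² + r*r) - 171 = (r² + r²) - 171 = 2*r² - 171 = -171 + 2*r²)
Q(-106) + (-1924 - v) = (-171 + 2*(-106)²) + (-1924 - 1*24) = (-171 + 2*11236) + (-1924 - 24) = (-171 + 22472) - 1948 = 22301 - 1948 = 20353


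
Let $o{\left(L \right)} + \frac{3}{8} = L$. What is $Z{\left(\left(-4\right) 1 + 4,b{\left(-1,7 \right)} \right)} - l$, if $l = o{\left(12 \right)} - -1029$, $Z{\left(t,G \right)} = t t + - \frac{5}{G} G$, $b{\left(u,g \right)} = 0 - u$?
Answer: $- \frac{8365}{8} \approx -1045.6$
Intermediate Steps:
$o{\left(L \right)} = - \frac{3}{8} + L$
$b{\left(u,g \right)} = - u$
$Z{\left(t,G \right)} = -5 + t^{2}$ ($Z{\left(t,G \right)} = t^{2} - 5 = -5 + t^{2}$)
$l = \frac{8325}{8}$ ($l = \left(- \frac{3}{8} + 12\right) - -1029 = \frac{93}{8} + 1029 = \frac{8325}{8} \approx 1040.6$)
$Z{\left(\left(-4\right) 1 + 4,b{\left(-1,7 \right)} \right)} - l = \left(-5 + \left(\left(-4\right) 1 + 4\right)^{2}\right) - \frac{8325}{8} = \left(-5 + \left(-4 + 4\right)^{2}\right) - \frac{8325}{8} = \left(-5 + 0^{2}\right) - \frac{8325}{8} = \left(-5 + 0\right) - \frac{8325}{8} = -5 - \frac{8325}{8} = - \frac{8365}{8}$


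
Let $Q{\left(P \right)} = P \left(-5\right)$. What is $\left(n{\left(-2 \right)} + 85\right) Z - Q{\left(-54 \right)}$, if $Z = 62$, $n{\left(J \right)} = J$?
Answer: $4876$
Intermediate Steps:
$Q{\left(P \right)} = - 5 P$
$\left(n{\left(-2 \right)} + 85\right) Z - Q{\left(-54 \right)} = \left(-2 + 85\right) 62 - \left(-5\right) \left(-54\right) = 83 \cdot 62 - 270 = 5146 - 270 = 4876$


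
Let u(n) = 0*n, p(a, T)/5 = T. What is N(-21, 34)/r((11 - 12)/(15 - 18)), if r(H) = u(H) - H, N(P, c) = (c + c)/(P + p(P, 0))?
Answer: 68/7 ≈ 9.7143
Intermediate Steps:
p(a, T) = 5*T
N(P, c) = 2*c/P (N(P, c) = (c + c)/(P + 5*0) = (2*c)/(P + 0) = (2*c)/P = 2*c/P)
u(n) = 0
r(H) = -H (r(H) = 0 - H = -H)
N(-21, 34)/r((11 - 12)/(15 - 18)) = (2*34/(-21))/((-(11 - 12)/(15 - 18))) = (2*34*(-1/21))/((-(-1)/(-3))) = -68/(21*((-(-1)*(-1)/3))) = -68/(21*((-1*1/3))) = -68/(21*(-1/3)) = -68/21*(-3) = 68/7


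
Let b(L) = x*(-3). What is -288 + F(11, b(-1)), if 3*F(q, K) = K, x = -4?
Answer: -284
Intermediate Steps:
b(L) = 12 (b(L) = -4*(-3) = 12)
F(q, K) = K/3
-288 + F(11, b(-1)) = -288 + (⅓)*12 = -288 + 4 = -284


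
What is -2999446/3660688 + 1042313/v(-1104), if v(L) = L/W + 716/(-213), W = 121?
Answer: -12292497236217295/147245683768 ≈ -83483.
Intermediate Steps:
v(L) = -716/213 + L/121 (v(L) = L/121 + 716/(-213) = L*(1/121) + 716*(-1/213) = L/121 - 716/213 = -716/213 + L/121)
-2999446/3660688 + 1042313/v(-1104) = -2999446/3660688 + 1042313/(-716/213 + (1/121)*(-1104)) = -2999446*1/3660688 + 1042313/(-716/213 - 1104/121) = -1499723/1830344 + 1042313/(-321788/25773) = -1499723/1830344 + 1042313*(-25773/321788) = -1499723/1830344 - 26863532949/321788 = -12292497236217295/147245683768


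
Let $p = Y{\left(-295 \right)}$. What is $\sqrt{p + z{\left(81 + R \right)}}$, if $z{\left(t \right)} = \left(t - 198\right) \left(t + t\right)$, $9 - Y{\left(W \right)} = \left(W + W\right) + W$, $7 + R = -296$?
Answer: $\sqrt{187374} \approx 432.87$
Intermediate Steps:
$R = -303$ ($R = -7 - 296 = -303$)
$Y{\left(W \right)} = 9 - 3 W$ ($Y{\left(W \right)} = 9 - \left(\left(W + W\right) + W\right) = 9 - \left(2 W + W\right) = 9 - 3 W$)
$p = 894$ ($p = 9 - -885 = 9 + 885 = 894$)
$z{\left(t \right)} = 2 t \left(-198 + t\right)$ ($z{\left(t \right)} = \left(-198 + t\right) 2 t = 2 t \left(-198 + t\right)$)
$\sqrt{p + z{\left(81 + R \right)}} = \sqrt{894 + 2 \left(81 - 303\right) \left(-198 + \left(81 - 303\right)\right)} = \sqrt{894 + 2 \left(-222\right) \left(-198 - 222\right)} = \sqrt{894 + 2 \left(-222\right) \left(-420\right)} = \sqrt{894 + 186480} = \sqrt{187374}$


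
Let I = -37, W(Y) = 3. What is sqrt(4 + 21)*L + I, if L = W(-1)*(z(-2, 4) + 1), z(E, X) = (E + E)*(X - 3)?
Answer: -82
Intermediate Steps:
z(E, X) = 2*E*(-3 + X) (z(E, X) = (2*E)*(-3 + X) = 2*E*(-3 + X))
L = -9 (L = 3*(2*(-2)*(-3 + 4) + 1) = 3*(2*(-2)*1 + 1) = 3*(-4 + 1) = 3*(-3) = -9)
sqrt(4 + 21)*L + I = sqrt(4 + 21)*(-9) - 37 = sqrt(25)*(-9) - 37 = 5*(-9) - 37 = -45 - 37 = -82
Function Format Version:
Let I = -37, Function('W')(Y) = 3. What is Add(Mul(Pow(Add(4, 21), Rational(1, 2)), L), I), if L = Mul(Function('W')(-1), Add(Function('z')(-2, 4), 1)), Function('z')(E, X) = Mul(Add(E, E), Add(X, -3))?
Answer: -82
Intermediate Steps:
Function('z')(E, X) = Mul(2, E, Add(-3, X)) (Function('z')(E, X) = Mul(Mul(2, E), Add(-3, X)) = Mul(2, E, Add(-3, X)))
L = -9 (L = Mul(3, Add(Mul(2, -2, Add(-3, 4)), 1)) = Mul(3, Add(Mul(2, -2, 1), 1)) = Mul(3, Add(-4, 1)) = Mul(3, -3) = -9)
Add(Mul(Pow(Add(4, 21), Rational(1, 2)), L), I) = Add(Mul(Pow(Add(4, 21), Rational(1, 2)), -9), -37) = Add(Mul(Pow(25, Rational(1, 2)), -9), -37) = Add(Mul(5, -9), -37) = Add(-45, -37) = -82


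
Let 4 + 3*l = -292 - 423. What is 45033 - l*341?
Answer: 380278/3 ≈ 1.2676e+5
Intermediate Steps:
l = -719/3 (l = -4/3 + (-292 - 423)/3 = -4/3 + (1/3)*(-715) = -4/3 - 715/3 = -719/3 ≈ -239.67)
45033 - l*341 = 45033 - (-719)*341/3 = 45033 - 1*(-245179/3) = 45033 + 245179/3 = 380278/3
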